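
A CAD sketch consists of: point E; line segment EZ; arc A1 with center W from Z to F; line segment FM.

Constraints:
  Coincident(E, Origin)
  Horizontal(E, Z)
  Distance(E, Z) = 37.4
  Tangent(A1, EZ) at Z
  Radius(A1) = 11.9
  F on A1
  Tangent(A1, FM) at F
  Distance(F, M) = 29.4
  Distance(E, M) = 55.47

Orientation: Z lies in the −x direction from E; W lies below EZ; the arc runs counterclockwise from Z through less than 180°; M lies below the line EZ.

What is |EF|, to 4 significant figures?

51.02

E is at the origin; E and Z share the same y with |EZ| = 37.4 and Z on the −x side, so Z = (-37.40, 0.000). Tangency of A1 to EZ means the radius WZ is perpendicular to EZ, so W = Z + (0, -11.9) = (-37.40, -11.90). Since WF ⟂ FM (tangency), |WM| = √(11.9² + 29.4²) = 31.72 regardless of where F sits on A1. So M lies on both circle(E, 55.47) and circle(W, 31.72); the below-EZ intersection is M = (-34.45, -43.48). F is the foot of the tangent from M: F = (-47.97, -17.37).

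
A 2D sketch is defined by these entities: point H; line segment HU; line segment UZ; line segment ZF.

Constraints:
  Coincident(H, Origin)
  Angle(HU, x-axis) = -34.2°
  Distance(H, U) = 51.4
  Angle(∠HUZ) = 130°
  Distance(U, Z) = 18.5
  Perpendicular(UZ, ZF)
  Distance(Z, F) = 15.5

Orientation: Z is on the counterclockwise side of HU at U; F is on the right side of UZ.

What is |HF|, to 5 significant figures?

75.283

H is at the origin; HU runs at -34.2° with length 51.4, so U = 51.4·(cos -34.2°, sin -34.2°) = (42.512, -28.891). ∠HUZ = 130.0°, so UZ runs at -34.2° + (180° − 130.0°) = 15.800° from the x-axis; with |UZ| = 18.5, Z = U + 18.5·(cos 15.800°, sin 15.800°) = (60.313, -23.854). UZ is perpendicular to ZF; with |ZF| = 15.5 on the right of UZ, F = Z + 15.5·(0.27228, -0.96222) = (64.533, -38.768). Then |HF| = |F − H| = 75.283.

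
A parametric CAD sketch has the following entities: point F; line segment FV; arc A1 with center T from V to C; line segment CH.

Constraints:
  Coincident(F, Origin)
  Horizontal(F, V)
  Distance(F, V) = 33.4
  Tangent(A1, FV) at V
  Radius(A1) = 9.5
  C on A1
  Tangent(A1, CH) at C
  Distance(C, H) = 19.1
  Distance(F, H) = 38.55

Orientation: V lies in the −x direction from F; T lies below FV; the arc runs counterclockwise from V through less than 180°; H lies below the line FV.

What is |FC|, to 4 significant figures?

42.99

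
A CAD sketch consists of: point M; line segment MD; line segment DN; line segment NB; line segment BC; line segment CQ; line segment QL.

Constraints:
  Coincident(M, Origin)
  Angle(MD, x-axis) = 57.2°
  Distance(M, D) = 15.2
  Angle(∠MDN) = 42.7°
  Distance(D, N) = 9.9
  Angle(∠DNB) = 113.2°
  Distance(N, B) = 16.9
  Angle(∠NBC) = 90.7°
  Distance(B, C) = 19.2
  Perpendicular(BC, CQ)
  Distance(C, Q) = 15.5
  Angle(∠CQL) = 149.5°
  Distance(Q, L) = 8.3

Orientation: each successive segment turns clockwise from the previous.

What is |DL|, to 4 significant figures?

6.385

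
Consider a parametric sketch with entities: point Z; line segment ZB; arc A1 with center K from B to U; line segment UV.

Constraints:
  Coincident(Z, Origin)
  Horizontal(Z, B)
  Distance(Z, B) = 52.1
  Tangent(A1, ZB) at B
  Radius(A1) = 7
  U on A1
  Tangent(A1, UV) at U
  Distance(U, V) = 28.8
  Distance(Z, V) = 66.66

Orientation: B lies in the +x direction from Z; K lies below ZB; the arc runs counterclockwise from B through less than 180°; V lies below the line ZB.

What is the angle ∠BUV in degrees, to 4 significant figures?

124.5°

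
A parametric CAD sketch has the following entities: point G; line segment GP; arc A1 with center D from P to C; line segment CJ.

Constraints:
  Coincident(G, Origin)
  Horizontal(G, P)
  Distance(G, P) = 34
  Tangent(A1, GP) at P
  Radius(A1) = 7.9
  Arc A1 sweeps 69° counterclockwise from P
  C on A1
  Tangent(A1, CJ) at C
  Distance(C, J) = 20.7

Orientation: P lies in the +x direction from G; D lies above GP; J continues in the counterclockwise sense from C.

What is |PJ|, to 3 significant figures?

28.5

On A1, P sits at bearing -90° from D; a 69° counterclockwise sweep puts C at bearing -21°, so C = D + 7.9·(cos -21°, sin -21°) = (41.4, 5.07). Since A1 is tangent to CJ there, DC ⟂ CJ, so CJ runs along (−sin -21°, cos -21°); with |CJ| = 20.7, J = (48.8, 24.4). Then |PJ| = |J − P| = 28.5.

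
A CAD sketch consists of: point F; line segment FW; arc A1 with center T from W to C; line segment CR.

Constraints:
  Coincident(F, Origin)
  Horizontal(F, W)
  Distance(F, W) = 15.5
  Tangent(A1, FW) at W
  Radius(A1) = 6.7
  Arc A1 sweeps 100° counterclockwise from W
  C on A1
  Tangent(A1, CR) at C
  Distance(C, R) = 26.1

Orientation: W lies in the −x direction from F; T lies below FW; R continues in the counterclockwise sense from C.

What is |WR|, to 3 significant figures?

33.6

F is at the origin; FW is horizontal with |FW| = 15.5 and W on the −x side, so W = (-15.5, 0.00). The tangent condition forces TW to be normal to FW, so T = W + (0, -6.7) = (-15.5, -6.70). On A1, W sits at bearing 90° from T; a 100° counterclockwise sweep puts C at bearing 190°, so C = T + 6.7·(cos 190°, sin 190°) = (-22.1, -7.86). Since A1 is tangent to CR there, TC ⟂ CR, so CR runs along (−sin 190°, cos 190°); with |CR| = 26.1, R = (-17.6, -33.6). Then |WR| = |R − W| = 33.6.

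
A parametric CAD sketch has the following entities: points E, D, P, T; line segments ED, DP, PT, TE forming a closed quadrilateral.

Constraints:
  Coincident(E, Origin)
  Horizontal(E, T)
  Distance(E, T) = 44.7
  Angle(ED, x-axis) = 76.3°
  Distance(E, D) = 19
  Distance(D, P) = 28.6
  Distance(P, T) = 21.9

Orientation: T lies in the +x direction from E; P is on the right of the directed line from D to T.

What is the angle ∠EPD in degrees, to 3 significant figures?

41.4°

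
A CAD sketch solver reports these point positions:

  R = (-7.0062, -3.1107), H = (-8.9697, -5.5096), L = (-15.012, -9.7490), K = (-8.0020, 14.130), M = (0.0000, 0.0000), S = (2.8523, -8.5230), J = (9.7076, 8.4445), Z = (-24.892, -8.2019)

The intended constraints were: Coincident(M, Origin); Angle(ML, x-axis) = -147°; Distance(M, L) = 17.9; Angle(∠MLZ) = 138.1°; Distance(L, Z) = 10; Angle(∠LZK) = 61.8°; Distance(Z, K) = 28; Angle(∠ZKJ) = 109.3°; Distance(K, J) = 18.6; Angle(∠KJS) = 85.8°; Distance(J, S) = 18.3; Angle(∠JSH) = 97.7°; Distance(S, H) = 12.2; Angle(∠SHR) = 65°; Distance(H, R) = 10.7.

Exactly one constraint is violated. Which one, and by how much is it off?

Distance(H, R) = 10.7 — off by 7.60.

M = (0.00, 0.00) ✓; ML at -147.0° ✓; |ML| = 17.90 ✓; ∠MLZ = 138.1° ✓; |LZ| = 10.00 ✓; ∠LZK = 61.80° ✓; |ZK| = 28.00 ✓; ∠ZKJ = 109.3° ✓; |KJ| = 18.60 ✓; ∠KJS = 85.80° ✓; |JS| = 18.30 ✓; ∠JSH = 97.70° ✓; |SH| = 12.20 ✓; ∠SHR = 65.00° ✓; |HR| = 3.100 ✗.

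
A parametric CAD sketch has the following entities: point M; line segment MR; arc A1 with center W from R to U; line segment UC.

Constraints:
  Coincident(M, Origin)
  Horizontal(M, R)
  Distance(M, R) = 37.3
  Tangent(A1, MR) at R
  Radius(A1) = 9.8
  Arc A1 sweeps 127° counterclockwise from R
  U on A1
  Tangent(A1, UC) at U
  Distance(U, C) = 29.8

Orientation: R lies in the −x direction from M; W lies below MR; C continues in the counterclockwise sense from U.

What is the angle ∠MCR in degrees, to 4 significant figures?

48.90°

M is at the origin; MR is horizontal with |MR| = 37.3 and R on the −x side, so R = (-37.30, 0.000). A1 meets MR tangentially, so WR is at right angles to MR, so W = R + (0, -9.8) = (-37.30, -9.800). On A1, R sits at bearing 90° from W; a 127° counterclockwise sweep puts U at bearing 217°, so U = W + 9.8·(cos 217°, sin 217°) = (-45.13, -15.70). Since A1 is tangent to UC there, WU ⟂ UC, so UC runs along (−sin 217°, cos 217°); with |UC| = 29.8, C = (-27.19, -39.50). Then cos ∠MCR = CM·CR / (|CM||CR|), giving 48.90°.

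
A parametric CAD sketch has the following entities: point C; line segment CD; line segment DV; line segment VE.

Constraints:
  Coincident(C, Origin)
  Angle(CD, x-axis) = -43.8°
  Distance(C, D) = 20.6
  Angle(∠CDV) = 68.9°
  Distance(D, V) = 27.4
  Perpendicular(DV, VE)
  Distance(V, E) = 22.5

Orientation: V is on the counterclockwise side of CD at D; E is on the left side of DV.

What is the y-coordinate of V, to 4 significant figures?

11.02

C is at the origin; CD runs at -43.8° with length 20.6, so D = 20.6·(cos -43.8°, sin -43.8°) = (14.87, -14.26). ∠CDV = 68.9°, so DV runs at -43.8° + (180° − 68.9°) = 67.30° from the x-axis; with |DV| = 27.4, V = D + 27.4·(cos 67.30°, sin 67.30°) = (25.44, 11.02). So V.y = 11.02.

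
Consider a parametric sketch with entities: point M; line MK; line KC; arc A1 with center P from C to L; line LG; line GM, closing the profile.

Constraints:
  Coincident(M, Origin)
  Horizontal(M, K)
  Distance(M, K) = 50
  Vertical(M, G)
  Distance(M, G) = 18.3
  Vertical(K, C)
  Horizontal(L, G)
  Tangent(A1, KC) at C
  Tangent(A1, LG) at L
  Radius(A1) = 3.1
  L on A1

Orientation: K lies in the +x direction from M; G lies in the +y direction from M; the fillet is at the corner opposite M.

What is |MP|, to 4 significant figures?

49.30

M is at the origin; MK is horizontal with |MK| = 50.0 and K on the +x side, so K = (50.00, 0.000). MG is vertical with |MG| = 18.3 and G on the +y side, so G = (0.000, 18.30). The virtual corner opposite M is at (50.00, 18.30). Since A1 is tangent to KC there, PC ⟂ KC and the tangent condition forces PL to be normal to LG, with radius 3.1, so the center P sits 3.1 in from both sides at P = (46.90, 15.20). Then |MP| = |P − M| = 49.30.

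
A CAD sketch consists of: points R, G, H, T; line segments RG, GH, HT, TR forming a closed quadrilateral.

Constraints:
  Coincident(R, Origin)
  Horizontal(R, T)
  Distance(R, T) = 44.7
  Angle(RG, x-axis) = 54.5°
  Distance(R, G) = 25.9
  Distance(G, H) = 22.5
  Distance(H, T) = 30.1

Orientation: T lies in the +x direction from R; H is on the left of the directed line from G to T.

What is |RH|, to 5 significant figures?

46.261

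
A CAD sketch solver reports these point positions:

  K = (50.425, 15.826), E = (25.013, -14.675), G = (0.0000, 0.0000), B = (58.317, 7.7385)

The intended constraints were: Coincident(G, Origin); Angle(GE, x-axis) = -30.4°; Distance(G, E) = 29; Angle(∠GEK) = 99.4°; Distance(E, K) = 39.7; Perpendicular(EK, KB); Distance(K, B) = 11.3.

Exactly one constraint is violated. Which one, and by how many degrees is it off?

Perpendicular(EK, KB) — off by 5.90°.

G = (0.00, 0.00) ✓; GE at -30.40° ✓; |GE| = 29.00 ✓; ∠GEK = 99.40° ✓; |EK| = 39.70 ✓; ∠(EK, KB) = 95.90° ✗; |KB| = 11.30 ✓.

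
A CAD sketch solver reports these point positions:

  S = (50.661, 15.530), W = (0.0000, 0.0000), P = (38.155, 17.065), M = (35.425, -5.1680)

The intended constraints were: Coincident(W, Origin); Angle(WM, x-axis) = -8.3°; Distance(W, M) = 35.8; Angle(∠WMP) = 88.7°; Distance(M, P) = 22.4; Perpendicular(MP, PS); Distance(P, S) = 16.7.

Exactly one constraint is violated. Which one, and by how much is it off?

Distance(P, S) = 16.7 — off by 4.10.

W = (0.00, 0.00) ✓; WM at -8.300° ✓; |WM| = 35.80 ✓; ∠WMP = 88.70° ✓; |MP| = 22.40 ✓; ∠(MP, PS) = 90.00° ✓; |PS| = 12.60 ✗.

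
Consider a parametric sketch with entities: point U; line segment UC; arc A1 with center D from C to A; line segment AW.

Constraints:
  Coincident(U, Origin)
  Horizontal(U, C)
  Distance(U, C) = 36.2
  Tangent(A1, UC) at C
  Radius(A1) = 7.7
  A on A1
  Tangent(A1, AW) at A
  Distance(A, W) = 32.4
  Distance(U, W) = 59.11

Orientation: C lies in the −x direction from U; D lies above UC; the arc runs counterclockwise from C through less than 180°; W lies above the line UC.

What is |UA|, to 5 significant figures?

31.273

U is at the origin; UC is horizontal with |UC| = 36.2 and C on the −x side, so C = (-36.200, 0.0000). The tangent condition forces DC to be normal to UC, so D = C + (0, 7.7) = (-36.200, 7.7000). Since DA ⟂ AW (tangency), |DW| = √(7.7² + 32.4²) = 33.302 regardless of where A sits on A1. So W lies on both circle(U, 59.11) and circle(D, 33.302); the above-UC intersection is W = (-43.302, 40.236). A is the foot of the tangent from W: A = (-29.261, 11.037).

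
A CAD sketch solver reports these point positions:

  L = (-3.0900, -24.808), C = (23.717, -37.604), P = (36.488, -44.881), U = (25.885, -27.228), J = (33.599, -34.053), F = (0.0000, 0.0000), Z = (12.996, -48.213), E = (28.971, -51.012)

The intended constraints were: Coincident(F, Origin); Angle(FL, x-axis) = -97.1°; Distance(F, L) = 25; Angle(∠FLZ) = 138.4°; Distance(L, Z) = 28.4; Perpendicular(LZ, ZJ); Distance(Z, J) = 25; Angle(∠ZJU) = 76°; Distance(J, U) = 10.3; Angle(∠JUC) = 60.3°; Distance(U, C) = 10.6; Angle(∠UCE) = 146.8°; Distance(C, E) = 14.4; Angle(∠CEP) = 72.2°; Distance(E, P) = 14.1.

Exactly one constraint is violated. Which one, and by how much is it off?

Distance(E, P) = 14.1 — off by 4.40.

F = (0.00, 0.00) ✓; FL at -97.10° ✓; |FL| = 25.00 ✓; ∠FLZ = 138.4° ✓; |LZ| = 28.40 ✓; ∠(LZ, ZJ) = 90.00° ✓; |ZJ| = 25.00 ✓; ∠ZJU = 76.00° ✓; |JU| = 10.30 ✓; ∠JUC = 60.30° ✓; |UC| = 10.60 ✓; ∠UCE = 146.8° ✓; |CE| = 14.40 ✓; ∠CEP = 72.20° ✓; |EP| = 9.700 ✗.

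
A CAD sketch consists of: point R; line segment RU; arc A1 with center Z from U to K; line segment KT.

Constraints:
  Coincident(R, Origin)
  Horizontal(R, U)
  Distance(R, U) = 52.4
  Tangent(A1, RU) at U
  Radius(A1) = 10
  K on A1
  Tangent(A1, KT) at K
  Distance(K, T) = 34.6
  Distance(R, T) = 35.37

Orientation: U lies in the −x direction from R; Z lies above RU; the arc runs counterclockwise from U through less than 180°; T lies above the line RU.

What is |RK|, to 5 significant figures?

45.254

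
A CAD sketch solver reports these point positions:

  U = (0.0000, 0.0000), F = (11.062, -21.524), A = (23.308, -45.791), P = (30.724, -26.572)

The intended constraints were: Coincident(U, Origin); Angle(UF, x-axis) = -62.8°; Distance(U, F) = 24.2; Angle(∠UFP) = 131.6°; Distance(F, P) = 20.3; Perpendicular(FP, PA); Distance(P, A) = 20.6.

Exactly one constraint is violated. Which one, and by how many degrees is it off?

Perpendicular(FP, PA) — off by 6.70°.

U = (0.00, 0.00) ✓; UF at -62.80° ✓; |UF| = 24.20 ✓; ∠UFP = 131.6° ✓; |FP| = 20.30 ✓; ∠(FP, PA) = 96.70° ✗; |PA| = 20.60 ✓.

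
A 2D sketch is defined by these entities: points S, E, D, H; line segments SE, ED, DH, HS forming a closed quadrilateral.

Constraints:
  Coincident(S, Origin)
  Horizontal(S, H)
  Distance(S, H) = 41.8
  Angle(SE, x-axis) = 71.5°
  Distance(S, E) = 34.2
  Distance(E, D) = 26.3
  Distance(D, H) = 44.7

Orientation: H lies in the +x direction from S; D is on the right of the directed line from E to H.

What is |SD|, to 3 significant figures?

9.62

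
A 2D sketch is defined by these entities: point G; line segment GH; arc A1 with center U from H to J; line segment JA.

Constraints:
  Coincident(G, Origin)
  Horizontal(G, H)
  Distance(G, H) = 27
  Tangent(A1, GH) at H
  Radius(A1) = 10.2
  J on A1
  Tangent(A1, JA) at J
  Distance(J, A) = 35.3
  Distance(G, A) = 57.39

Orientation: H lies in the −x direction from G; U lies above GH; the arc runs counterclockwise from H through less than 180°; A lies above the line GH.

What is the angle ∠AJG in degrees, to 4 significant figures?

156.6°

G is at the origin; GH is horizontal with |GH| = 27.0 and H on the −x side, so H = (-27.00, 0.000). Since A1 is tangent to GH there, UH ⟂ GH, so U = H + (0, 10.2) = (-27.00, 10.20). Since UJ ⟂ JA (tangency), |UA| = √(10.2² + 35.3²) = 36.74 regardless of where J sits on A1. So A lies on both circle(G, 57.39) and circle(U, 36.74); the above-GH intersection is A = (-33.93, 46.28). J is the foot of the tangent from A: J = (-17.91, 14.83).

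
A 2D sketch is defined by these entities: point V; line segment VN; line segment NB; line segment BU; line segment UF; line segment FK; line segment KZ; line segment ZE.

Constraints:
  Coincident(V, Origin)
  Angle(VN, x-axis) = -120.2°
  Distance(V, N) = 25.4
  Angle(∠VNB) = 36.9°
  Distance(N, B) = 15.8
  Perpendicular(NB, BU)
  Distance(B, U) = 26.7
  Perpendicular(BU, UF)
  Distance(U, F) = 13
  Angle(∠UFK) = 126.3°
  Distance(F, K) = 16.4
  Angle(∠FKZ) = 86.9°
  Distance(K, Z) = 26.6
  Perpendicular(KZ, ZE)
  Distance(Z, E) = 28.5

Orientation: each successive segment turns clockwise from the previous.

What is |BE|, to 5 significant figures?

27.348

V is at the origin; VN runs at -120.2° with length 25.4, so N = (-12.777, -21.953). ∠VNB = 36.9° gives NB at 96.700° from the x-axis; with |NB| = 15.8, B = (-14.620, -6.2605). NB is perpendicular to BU, so BU runs at 6.7000°; with |BU| = 26.7, U = (11.898, -3.1454). The perpendicularity gives UF at right angles to BU, so UF runs at -83.300°; with |UF| = 13.0, F = (13.414, -16.057). ∠UFK = 126.3° gives FK at -137.00° from the x-axis; with |FK| = 16.4, K = (1.4201, -27.241). ∠FKZ = 86.9° gives KZ at 129.90° from the x-axis; with |KZ| = 26.6, Z = (-15.642, -6.8348). KZ ⟂ ZE, so ZE runs at 39.900°; with |ZE| = 28.5, E = (6.2217, 11.447). Then |BE| = |E − B| = 27.348.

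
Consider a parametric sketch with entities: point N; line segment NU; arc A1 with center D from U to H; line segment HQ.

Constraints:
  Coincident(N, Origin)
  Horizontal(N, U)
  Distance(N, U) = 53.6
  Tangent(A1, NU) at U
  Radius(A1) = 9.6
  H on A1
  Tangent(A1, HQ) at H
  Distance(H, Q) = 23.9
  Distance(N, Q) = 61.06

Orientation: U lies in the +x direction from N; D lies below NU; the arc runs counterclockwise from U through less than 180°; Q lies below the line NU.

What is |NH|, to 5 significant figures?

45.843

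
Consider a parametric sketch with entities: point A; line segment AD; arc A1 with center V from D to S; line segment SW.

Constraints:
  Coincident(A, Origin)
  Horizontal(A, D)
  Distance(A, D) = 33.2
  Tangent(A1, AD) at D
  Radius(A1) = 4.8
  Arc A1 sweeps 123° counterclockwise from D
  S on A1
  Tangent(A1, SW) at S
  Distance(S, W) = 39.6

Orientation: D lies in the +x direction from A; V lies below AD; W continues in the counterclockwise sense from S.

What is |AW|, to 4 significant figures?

65.00

A is at the origin; A and D share the same y with |AD| = 33.2 and D on the +x side, so D = (33.20, 0.000). The tangent condition forces VD to be normal to AD, so V = D + (0, -4.8) = (33.20, -4.800). On A1, D sits at bearing 90° from V; a 123° counterclockwise sweep puts S at bearing 213°, so S = V + 4.8·(cos 213°, sin 213°) = (29.17, -7.414). Tangency of A1 to SW means the radius VS is perpendicular to SW, so SW runs along (−sin 213°, cos 213°); with |SW| = 39.6, W = (50.74, -40.63). Then |AW| = |W − A| = 65.00.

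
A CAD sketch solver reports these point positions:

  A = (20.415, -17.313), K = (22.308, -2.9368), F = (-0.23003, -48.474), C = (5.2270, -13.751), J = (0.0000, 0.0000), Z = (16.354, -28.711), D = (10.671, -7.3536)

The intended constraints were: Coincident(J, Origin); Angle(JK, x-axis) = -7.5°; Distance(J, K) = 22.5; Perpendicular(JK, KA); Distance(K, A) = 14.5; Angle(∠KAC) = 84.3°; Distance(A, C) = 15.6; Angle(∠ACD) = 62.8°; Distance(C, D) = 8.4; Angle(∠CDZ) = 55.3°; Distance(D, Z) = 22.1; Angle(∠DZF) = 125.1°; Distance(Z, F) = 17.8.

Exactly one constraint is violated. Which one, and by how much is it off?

Distance(Z, F) = 17.8 — off by 8.00.

J = (0.00, 0.00) ✓; JK at -7.500° ✓; |JK| = 22.50 ✓; ∠(JK, KA) = 90.00° ✓; |KA| = 14.50 ✓; ∠KAC = 84.30° ✓; |AC| = 15.60 ✓; ∠ACD = 62.80° ✓; |CD| = 8.400 ✓; ∠CDZ = 55.30° ✓; |DZ| = 22.10 ✓; ∠DZF = 125.1° ✓; |ZF| = 25.80 ✗.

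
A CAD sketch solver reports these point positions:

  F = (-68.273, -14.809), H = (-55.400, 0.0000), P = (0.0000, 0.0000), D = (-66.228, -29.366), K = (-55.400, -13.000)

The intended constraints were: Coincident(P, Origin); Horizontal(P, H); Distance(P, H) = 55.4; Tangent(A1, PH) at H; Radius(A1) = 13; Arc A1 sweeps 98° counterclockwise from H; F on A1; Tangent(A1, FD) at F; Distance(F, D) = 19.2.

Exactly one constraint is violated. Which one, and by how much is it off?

Distance(F, D) = 19.2 — off by 4.50.

P = (0.00, 0.00) ✓; P.y = 0.00, H.y = 0.00 ✓; |PH| = 55.40 ✓; ∠(KH, HP) = 90.00° ✓; |KH| = 13.00 ✓; bearing(K→F) − bearing(K→H) = 98.00° ✓; |KF| = 13.00 ✓; ∠(KF, FD) = 90.00° ✓; |FD| = 14.70 ✗.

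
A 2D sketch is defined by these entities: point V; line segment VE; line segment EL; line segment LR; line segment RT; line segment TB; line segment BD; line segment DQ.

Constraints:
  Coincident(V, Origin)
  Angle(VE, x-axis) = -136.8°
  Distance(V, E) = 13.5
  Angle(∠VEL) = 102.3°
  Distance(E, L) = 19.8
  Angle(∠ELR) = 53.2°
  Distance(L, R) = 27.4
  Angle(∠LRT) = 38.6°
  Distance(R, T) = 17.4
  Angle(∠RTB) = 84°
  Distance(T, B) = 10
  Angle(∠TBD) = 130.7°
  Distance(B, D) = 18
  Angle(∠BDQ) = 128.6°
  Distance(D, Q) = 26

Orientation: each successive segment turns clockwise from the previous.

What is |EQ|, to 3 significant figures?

47.9

∠TBD = 130.7° gives BD at 92.0° from the x-axis; with |BD| = 18.0, D = (-18.0, 20.4). ∠BDQ = 128.6° gives DQ at 40.6° from the x-axis; with |DQ| = 26.0, Q = (1.70, 37.3). Then |EQ| = |Q − E| = 47.9.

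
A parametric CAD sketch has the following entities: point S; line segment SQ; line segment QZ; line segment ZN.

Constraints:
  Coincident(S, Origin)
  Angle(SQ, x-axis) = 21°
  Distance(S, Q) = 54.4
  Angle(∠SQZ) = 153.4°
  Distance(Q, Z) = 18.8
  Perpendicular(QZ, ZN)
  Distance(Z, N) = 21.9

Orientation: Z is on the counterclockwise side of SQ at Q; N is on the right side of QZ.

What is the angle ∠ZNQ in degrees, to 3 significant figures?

40.6°

∠SQZ = 153.4°, so QZ runs at 21.0° + (180° − 153.4°) = 47.6° from the x-axis; with |QZ| = 18.8, Z = Q + 18.8·(cos 47.6°, sin 47.6°) = (63.5, 33.4). The perpendicularity gives ZN at right angles to QZ; with |ZN| = 21.9 on the right of QZ, N = Z + 21.9·(0.738, -0.674) = (79.6, 18.6). Then cos ∠ZNQ = NZ·NQ / (|NZ||NQ|), giving 40.6°.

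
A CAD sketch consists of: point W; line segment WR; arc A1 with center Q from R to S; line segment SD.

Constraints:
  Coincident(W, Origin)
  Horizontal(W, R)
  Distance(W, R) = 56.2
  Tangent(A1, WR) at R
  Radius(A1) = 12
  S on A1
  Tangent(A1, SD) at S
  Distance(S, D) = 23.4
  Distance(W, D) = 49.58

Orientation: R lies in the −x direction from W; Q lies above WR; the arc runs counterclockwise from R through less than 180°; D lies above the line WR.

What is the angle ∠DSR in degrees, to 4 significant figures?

142.7°

Checks: |WR| = 56.20 ✓; |QS| = 12.00 ✓; ∠(QS, SD) = 90.00° ✓; |SD| = 23.40 ✓; |WD| = 49.58 ✓.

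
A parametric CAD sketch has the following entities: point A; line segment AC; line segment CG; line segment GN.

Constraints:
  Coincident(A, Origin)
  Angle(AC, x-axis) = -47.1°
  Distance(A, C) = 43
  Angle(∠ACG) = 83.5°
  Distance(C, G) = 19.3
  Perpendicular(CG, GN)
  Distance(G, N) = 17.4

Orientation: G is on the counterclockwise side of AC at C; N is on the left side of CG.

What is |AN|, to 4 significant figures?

29.15

A is at the origin; AC runs at -47.1° with length 43.0, so C = 43.0·(cos -47.1°, sin -47.1°) = (29.27, -31.50). ∠ACG = 83.5°, so CG runs at -47.1° + (180° − 83.5°) = 49.40° from the x-axis; with |CG| = 19.3, G = C + 19.3·(cos 49.40°, sin 49.40°) = (41.83, -16.85). CG ⟂ GN; with |GN| = 17.4 on the left of CG, N = G + 17.4·(-0.7593, 0.6508) = (28.62, -5.522). Then |AN| = |N − A| = 29.15.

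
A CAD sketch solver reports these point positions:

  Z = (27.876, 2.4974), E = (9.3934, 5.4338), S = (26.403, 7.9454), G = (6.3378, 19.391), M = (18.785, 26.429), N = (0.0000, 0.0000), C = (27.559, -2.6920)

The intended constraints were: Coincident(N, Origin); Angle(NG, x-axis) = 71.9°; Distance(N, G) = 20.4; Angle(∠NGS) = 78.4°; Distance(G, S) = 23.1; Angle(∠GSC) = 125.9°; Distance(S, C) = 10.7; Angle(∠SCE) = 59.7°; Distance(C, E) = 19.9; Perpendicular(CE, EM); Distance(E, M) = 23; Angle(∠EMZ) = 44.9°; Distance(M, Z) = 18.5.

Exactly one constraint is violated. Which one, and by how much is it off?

Distance(M, Z) = 18.5 — off by 7.10.

N = (0.00, 0.00) ✓; NG at 71.90° ✓; |NG| = 20.40 ✓; ∠NGS = 78.40° ✓; |GS| = 23.10 ✓; ∠GSC = 125.9° ✓; |SC| = 10.70 ✓; ∠SCE = 59.70° ✓; |CE| = 19.90 ✓; ∠(CE, EM) = 90.00° ✓; |EM| = 23.00 ✓; ∠EMZ = 44.90° ✓; |MZ| = 25.60 ✗.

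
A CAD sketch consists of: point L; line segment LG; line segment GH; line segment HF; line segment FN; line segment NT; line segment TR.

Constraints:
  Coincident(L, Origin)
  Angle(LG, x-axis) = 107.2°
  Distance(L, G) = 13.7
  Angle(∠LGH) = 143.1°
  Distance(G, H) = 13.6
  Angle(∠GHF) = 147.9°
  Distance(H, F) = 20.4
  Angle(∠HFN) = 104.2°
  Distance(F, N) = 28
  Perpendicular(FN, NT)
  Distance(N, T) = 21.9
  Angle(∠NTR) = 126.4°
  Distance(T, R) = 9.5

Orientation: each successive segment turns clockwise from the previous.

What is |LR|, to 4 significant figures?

16.45

L is at the origin; LG runs at 107.2° with length 13.7, so G = (-4.051, 13.09). ∠LGH = 143.1° gives GH at 70.30° from the x-axis; with |GH| = 13.6, H = (0.5333, 25.89). ∠GHF = 147.9° gives HF at 38.20° from the x-axis; with |HF| = 20.4, F = (16.56, 38.51). ∠HFN = 104.2° gives FN at -37.60° from the x-axis; with |FN| = 28.0, N = (38.75, 21.42). The perpendicularity gives NT at right angles to FN, so NT runs at -127.6°; with |NT| = 21.9, T = (25.39, 4.072). ∠NTR = 126.4° gives TR at 178.8° from the x-axis; with |TR| = 9.5, R = (15.89, 4.271). Then |LR| = |R − L| = 16.45.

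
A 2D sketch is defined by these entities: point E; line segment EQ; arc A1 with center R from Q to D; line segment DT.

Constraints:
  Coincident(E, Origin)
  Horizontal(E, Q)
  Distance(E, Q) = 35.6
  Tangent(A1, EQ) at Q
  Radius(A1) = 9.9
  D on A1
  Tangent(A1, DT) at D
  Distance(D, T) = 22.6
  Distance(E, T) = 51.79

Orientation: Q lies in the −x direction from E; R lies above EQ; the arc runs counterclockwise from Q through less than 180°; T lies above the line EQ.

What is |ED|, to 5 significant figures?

30.981

Checks: |EQ| = 35.60 ✓; ∠(RQ, QE) = 90.00° ✓; |RD| = 9.900 ✓; ∠(RD, DT) = 90.00° ✓; |DT| = 22.60 ✓; |ET| = 51.79 ✓.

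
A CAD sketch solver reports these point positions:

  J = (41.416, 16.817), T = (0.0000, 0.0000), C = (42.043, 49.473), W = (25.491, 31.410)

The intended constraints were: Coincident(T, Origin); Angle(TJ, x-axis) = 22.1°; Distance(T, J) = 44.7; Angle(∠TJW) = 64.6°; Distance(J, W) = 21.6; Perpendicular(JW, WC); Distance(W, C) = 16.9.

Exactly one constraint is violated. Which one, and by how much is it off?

Distance(W, C) = 16.9 — off by 7.60.

T = (0.00, 0.00) ✓; TJ at 22.10° ✓; |TJ| = 44.70 ✓; ∠TJW = 64.60° ✓; |JW| = 21.60 ✓; ∠(JW, WC) = 90.00° ✓; |WC| = 24.50 ✗.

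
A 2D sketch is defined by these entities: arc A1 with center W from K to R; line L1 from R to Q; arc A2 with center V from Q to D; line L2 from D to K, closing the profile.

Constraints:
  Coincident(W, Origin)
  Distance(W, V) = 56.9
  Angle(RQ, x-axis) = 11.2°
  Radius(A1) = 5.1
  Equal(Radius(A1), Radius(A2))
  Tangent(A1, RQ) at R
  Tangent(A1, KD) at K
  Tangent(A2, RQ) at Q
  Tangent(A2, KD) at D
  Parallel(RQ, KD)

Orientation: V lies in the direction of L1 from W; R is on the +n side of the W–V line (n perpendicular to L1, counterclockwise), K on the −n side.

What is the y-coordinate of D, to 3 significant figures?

6.05

The slot axis is L1's direction at 11.2°, so u = (cos 11.2°, sin 11.2°) = (0.981, 0.194) and n = (−sin 11.2°, cos 11.2°) = (-0.194, 0.981). W is at the origin and V lies 56.9 along u from W, so V = 56.9·u = (55.8, 11.1). Tangency of A1 to both parallel lines with radius 5.1 puts R and K at W ± 5.1·n: R = (-0.991, 5.00), K = (0.991, -5.00). Equal radii place Q and D the same way about V: Q = V + 5.1·n = (54.8, 16.1), D = V − 5.1·n = (56.8, 6.05). So D.y = 6.05.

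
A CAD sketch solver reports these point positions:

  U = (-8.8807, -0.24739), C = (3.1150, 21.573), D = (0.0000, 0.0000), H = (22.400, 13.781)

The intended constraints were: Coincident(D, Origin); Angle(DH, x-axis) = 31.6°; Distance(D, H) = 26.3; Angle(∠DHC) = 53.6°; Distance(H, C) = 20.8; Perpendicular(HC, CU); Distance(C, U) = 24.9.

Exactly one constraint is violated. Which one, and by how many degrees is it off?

Perpendicular(HC, CU) — off by 6.80°.

D = (0.00, 0.00) ✓; DH at 31.60° ✓; |DH| = 26.30 ✓; ∠DHC = 53.60° ✓; |HC| = 20.80 ✓; ∠(HC, CU) = 83.20° ✗; |CU| = 24.90 ✓.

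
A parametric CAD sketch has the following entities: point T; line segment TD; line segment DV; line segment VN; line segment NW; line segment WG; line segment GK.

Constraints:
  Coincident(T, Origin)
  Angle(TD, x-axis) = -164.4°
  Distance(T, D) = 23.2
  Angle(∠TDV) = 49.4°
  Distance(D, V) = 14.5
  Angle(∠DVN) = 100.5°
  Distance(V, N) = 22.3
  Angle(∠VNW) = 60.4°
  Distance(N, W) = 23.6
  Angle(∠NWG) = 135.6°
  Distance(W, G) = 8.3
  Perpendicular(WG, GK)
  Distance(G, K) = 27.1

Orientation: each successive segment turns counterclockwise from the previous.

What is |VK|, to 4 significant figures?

5.797

T is at the origin; TD runs at -164.4° with length 23.2, so D = (-22.35, -6.239). ∠TDV = 49.4° gives DV at -33.80° from the x-axis; with |DV| = 14.5, V = (-10.30, -14.31). ∠DVN = 100.5° gives VN at 45.70° from the x-axis; with |VN| = 22.3, N = (5.279, 1.655). ∠VNW = 60.4° gives NW at 165.3° from the x-axis; with |NW| = 23.6, W = (-17.55, 7.643). ∠NWG = 135.6° gives WG at -150.3° from the x-axis; with |WG| = 8.3, G = (-24.76, 3.531). The perpendicularity gives GK at right angles to WG, so GK runs at -60.30°; with |GK| = 27.1, K = (-11.33, -20.01). Then |VK| = |K − V| = 5.797.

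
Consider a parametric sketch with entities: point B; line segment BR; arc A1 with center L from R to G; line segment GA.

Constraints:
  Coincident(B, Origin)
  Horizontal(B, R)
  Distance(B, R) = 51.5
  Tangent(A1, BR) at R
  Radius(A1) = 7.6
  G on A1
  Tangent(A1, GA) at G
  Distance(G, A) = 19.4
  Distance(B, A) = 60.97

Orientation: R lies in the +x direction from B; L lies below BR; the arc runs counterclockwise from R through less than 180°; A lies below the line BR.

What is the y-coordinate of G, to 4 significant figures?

-11.21

B is at the origin; BR is horizontal with |BR| = 51.5 and R on the +x side, so R = (51.50, 0.000). Since A1 is tangent to BR there, LR ⟂ BR, so L = R + (0, -7.6) = (51.50, -7.600). Since LG ⟂ GA (tangency), |LA| = √(7.6² + 19.4²) = 20.84 regardless of where G sits on A1. So A lies on both circle(B, 60.97) and circle(L, 20.84); the below-BR intersection is A = (54.01, -28.28). G is the foot of the tangent from A: G = (44.81, -11.21).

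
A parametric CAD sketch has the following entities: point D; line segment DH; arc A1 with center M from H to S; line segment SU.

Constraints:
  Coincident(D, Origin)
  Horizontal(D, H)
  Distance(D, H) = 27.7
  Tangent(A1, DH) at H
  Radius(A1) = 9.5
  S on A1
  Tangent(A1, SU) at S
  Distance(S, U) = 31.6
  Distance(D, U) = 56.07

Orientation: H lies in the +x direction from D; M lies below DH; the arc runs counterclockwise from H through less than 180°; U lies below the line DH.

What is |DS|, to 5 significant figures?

25.077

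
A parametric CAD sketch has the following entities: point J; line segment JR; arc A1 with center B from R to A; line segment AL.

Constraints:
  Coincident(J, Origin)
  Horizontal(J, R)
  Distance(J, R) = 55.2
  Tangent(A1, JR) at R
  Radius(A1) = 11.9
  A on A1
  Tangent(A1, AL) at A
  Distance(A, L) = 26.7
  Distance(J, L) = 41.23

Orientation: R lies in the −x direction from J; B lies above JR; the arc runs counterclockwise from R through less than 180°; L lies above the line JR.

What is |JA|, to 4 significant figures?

45.58

Checks: ∠(BR, RJ) = 90.00° ✓; |BR| = 11.90 ✓; |BA| = 11.90 ✓; ∠(BA, AL) = 90.00° ✓; |AL| = 26.70 ✓; |JL| = 41.23 ✓.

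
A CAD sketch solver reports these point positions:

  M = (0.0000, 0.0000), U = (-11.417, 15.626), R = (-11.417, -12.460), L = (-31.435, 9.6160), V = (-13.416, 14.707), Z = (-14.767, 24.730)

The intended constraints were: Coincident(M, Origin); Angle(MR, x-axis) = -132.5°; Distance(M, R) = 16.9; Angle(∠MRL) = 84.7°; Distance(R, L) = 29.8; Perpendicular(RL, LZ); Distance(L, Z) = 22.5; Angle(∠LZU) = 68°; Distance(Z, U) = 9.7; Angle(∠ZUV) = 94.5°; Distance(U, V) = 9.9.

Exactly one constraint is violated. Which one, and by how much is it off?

Distance(U, V) = 9.9 — off by 7.70.

M = (0.00, 0.00) ✓; MR at -132.5° ✓; |MR| = 16.90 ✓; ∠MRL = 84.70° ✓; |RL| = 29.80 ✓; ∠(RL, LZ) = 90.00° ✓; |LZ| = 22.50 ✓; ∠LZU = 68.00° ✓; |ZU| = 9.701 ✓; ∠ZUV = 94.49° ✓; |UV| = 2.200 ✗.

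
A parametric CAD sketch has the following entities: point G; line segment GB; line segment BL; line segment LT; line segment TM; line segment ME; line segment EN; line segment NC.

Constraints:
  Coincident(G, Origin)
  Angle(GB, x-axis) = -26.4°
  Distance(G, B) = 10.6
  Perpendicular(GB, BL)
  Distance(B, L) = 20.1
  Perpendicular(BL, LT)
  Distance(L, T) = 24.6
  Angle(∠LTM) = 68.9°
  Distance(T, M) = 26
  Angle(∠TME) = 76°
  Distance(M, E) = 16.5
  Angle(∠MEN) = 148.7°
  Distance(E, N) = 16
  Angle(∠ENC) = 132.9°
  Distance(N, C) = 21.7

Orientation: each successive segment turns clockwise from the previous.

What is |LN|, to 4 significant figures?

4.666

∠TME = 76.0° gives ME at -61.50° from the x-axis; with |ME| = 16.5, E = (5.565, -8.714). ∠MEN = 148.7° gives EN at -92.80° from the x-axis; with |EN| = 16.0, N = (4.784, -24.69). Then |LN| = |N − L| = 4.666.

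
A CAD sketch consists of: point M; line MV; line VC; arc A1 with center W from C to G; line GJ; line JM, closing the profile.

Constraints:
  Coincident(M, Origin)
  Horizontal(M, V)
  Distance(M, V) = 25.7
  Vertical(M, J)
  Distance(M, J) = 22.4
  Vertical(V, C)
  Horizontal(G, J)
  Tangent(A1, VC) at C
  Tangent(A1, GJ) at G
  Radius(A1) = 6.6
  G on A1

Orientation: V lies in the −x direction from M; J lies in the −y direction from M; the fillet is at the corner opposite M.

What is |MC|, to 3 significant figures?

30.2

M is at the origin; MV is horizontal with |MV| = 25.7 and V on the −x side, so V = (-25.7, 0.00). MJ is vertical with |MJ| = 22.4 and J on the −y side, so J = (0.00, -22.4). The virtual corner opposite M is at (-25.7, -22.4). Tangency of A1 to VC means the radius WC is perpendicular to VC and A1 meets GJ tangentially, so WG is at right angles to GJ, with radius 6.6, so the center W sits 6.6 in from both sides at W = (-19.1, -15.8). That places the tangent points at C = (-25.7, -15.8) on VC and G = (-19.1, -22.4) on GJ. Then |MC| = |C − M| = 30.2.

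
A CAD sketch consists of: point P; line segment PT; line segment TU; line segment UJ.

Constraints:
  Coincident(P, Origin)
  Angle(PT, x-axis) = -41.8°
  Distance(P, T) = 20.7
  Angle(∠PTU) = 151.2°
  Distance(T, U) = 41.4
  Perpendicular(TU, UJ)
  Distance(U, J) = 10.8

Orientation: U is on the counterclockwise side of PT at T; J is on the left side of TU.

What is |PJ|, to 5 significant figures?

59.545

∠PTU = 151.2°, so TU runs at -41.8° + (180° − 151.2°) = -13.000° from the x-axis; with |TU| = 41.4, U = T + 41.4·(cos -13.000°, sin -13.000°) = (55.770, -23.110). TU ⟂ UJ; with |UJ| = 10.8 on the left of TU, J = U + 10.8·(0.22495, 0.97437) = (58.200, -12.587). Then |PJ| = |J − P| = 59.545.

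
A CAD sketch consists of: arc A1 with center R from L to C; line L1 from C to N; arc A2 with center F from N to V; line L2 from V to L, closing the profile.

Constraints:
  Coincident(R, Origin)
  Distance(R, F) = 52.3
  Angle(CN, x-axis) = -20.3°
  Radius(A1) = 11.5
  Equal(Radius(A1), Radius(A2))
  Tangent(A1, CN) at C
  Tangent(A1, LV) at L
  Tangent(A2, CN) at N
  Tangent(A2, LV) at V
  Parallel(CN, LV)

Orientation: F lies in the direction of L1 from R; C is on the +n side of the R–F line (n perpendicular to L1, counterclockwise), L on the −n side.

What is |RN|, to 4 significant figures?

53.55

The slot axis is L1's direction at -20.3°, so u = (cos -20.3°, sin -20.3°) = (0.9379, -0.3469) and n = (−sin -20.3°, cos -20.3°) = (0.3469, 0.9379). R is at the origin and F lies 52.3 along u from R, so F = 52.3·u = (49.05, -18.14). Tangency of A1 to both parallel lines with radius 11.5 puts C and L at R ± 11.5·n: C = (3.990, 10.79), L = (-3.990, -10.79). Equal radii place N and V the same way about F: N = F + 11.5·n = (53.04, -7.359), V = F − 11.5·n = (45.06, -28.93). Then |RN| = |N − R| = 53.55.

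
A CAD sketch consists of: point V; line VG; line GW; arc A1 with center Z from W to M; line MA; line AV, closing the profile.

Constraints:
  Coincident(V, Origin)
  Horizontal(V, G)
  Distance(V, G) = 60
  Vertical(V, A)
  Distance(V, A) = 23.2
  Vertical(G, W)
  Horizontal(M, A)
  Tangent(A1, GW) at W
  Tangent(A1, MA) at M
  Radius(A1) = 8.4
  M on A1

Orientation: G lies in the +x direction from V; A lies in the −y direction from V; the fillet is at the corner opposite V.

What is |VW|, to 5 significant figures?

61.798

V is at the origin; VG is horizontal with |VG| = 60.0 and G on the +x side, so G = (60.000, 0.0000). V and A share the same x with |VA| = 23.2 and A on the −y side, so A = (0.0000, -23.200). The virtual corner opposite V is at (60.000, -23.200). The tangent condition forces ZW to be normal to GW and tangency of A1 to MA means the radius ZM is perpendicular to MA, with radius 8.4, so the center Z sits 8.4 in from both sides at Z = (51.600, -14.800). That places the tangent points at W = (60.000, -14.800) on GW and M = (51.600, -23.200) on MA. Then |VW| = |W − V| = 61.798.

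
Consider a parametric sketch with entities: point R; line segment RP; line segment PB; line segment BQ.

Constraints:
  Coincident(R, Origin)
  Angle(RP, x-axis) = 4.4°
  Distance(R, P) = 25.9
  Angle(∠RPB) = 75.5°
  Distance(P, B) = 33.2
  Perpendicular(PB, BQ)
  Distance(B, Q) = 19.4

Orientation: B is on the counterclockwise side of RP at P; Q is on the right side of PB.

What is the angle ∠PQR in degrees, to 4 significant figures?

28.71°

R is at the origin; RP runs at 4.4° with length 25.9, so P = 25.9·(cos 4.4°, sin 4.4°) = (25.82, 1.987). ∠RPB = 75.5°, so PB runs at 4.4° + (180° − 75.5°) = 108.9° from the x-axis; with |PB| = 33.2, B = P + 33.2·(cos 108.9°, sin 108.9°) = (15.07, 33.40). The perpendicularity gives BQ at right angles to PB; with |BQ| = 19.4 on the right of PB, Q = B + 19.4·(0.9461, 0.3239) = (33.42, 39.68). Then cos ∠PQR = QP·QR / (|QP||QR|), giving 28.71°.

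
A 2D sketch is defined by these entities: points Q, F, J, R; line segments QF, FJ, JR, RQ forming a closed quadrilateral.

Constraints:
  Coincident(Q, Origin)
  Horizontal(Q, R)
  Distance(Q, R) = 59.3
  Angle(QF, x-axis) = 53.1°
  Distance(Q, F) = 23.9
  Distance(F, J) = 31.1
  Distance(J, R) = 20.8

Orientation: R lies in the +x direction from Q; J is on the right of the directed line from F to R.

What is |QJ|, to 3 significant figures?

38.5

Checks: |FJ| = 31.10 ✓; |JR| = 20.80 ✓.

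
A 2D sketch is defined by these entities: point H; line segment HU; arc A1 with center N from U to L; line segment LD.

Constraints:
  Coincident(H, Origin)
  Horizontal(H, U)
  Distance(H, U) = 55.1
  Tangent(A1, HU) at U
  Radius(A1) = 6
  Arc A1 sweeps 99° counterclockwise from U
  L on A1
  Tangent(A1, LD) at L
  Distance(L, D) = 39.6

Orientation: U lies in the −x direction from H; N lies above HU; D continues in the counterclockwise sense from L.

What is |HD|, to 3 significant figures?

72.0

On A1, U sits at bearing -90° from N; a 99° counterclockwise sweep puts L at bearing 9°, so L = N + 6.0·(cos 9°, sin 9°) = (-49.2, 6.94). Tangency of A1 to LD means the radius NL is perpendicular to LD, so LD runs along (−sin 9°, cos 9°); with |LD| = 39.6, D = (-55.4, 46.1). Then |HD| = |D − H| = 72.0.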